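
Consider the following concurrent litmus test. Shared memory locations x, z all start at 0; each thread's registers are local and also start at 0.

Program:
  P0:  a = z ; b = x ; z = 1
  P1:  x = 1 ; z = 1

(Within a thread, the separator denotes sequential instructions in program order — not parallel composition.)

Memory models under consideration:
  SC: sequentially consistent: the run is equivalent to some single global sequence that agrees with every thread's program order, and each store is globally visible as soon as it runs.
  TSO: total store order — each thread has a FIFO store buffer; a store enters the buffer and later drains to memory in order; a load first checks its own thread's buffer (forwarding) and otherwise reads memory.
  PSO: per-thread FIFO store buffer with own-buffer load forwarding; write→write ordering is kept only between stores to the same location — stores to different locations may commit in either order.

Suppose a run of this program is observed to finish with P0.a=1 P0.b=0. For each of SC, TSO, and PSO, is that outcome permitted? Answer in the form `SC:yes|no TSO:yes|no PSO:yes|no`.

outcome vector order: (P0.a,P0.b)
SC: 3 outcomes — {0/0; 0/1; 1/1}
TSO: 3 outcomes — {0/0; 0/1; 1/1}
PSO: 4 outcomes — {0/0; 0/1; 1/0; 1/1}
target 1/0 ∈ {PSO}

SC:no TSO:no PSO:yes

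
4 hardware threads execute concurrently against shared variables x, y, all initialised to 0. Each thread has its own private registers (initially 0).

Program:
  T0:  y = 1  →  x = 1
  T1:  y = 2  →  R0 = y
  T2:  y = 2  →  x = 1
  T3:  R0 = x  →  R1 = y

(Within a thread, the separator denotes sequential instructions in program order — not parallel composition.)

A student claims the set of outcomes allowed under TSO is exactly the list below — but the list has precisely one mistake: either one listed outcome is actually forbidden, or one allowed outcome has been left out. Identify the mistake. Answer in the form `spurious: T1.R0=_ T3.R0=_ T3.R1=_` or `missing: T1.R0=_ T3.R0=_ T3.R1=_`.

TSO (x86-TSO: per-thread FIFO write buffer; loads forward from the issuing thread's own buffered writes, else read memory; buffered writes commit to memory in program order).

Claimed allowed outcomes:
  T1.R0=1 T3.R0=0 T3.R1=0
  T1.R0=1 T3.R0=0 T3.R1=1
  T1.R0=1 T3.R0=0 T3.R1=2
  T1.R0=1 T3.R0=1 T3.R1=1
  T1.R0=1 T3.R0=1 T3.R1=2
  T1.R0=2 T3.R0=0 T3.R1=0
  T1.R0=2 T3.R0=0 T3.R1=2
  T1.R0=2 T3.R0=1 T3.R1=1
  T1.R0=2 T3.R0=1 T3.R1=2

outcome vector order: (T1.R0,T3.R0,T3.R1)
TSO: 10 outcomes — {(1,0,0), (1,0,1), (1,0,2), (1,1,1), (1,1,2), (2,0,0), (2,0,1), (2,0,2), (2,1,1), (2,1,2)}
TSO∖claimed = {(2,0,1)}

missing: T1.R0=2 T3.R0=0 T3.R1=1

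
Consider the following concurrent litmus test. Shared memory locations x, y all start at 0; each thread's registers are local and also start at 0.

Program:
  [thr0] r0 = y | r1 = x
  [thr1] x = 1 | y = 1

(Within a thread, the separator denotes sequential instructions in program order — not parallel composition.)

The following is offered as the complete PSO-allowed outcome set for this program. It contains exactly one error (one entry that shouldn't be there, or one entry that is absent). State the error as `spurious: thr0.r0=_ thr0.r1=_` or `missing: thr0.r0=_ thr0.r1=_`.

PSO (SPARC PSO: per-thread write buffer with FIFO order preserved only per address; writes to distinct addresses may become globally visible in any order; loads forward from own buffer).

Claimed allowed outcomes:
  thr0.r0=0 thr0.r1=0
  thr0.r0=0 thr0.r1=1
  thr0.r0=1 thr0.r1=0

missing: thr0.r0=1 thr0.r1=1

outcome vector order: (thr0.r0,thr0.r1)
[PSO] allowed = {00, 01, 10, 11}
PSO∖claimed = {11}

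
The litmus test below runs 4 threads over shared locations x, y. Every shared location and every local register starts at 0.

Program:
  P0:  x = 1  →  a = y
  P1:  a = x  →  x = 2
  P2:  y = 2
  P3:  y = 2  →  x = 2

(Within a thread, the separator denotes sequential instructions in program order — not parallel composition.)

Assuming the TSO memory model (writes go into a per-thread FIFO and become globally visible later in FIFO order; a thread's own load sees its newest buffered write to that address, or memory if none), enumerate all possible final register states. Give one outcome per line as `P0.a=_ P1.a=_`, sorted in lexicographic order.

P0.a=0 P1.a=0
P0.a=0 P1.a=1
P0.a=0 P1.a=2
P0.a=2 P1.a=0
P0.a=2 P1.a=1
P0.a=2 P1.a=2

outcome vector order: (P0.a,P1.a)
|TSO outcomes| = 6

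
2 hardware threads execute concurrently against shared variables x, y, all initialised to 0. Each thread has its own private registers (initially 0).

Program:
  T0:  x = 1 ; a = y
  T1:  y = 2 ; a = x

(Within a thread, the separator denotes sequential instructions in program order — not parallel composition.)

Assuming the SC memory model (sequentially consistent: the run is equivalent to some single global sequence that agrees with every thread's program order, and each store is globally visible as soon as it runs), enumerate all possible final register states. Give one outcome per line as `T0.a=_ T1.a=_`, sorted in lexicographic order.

T0.a=0 T1.a=1
T0.a=2 T1.a=0
T0.a=2 T1.a=1

outcome vector order: (T0.a,T1.a)
|SC outcomes| = 3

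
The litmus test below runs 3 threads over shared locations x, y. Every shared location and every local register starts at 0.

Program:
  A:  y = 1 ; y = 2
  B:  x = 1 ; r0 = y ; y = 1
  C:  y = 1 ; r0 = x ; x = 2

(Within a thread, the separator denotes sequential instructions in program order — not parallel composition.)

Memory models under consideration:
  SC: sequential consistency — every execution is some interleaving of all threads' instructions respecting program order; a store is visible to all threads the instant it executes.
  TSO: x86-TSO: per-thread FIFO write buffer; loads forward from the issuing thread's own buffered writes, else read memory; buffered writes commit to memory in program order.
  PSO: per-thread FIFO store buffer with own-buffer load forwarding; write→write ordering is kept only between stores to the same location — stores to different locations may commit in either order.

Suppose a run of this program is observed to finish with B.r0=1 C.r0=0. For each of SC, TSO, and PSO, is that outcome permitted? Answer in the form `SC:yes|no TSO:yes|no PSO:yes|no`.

outcome vector order: (B.r0,C.r0)
under SC → (0,1); (1,0); (1,1); (2,0); (2,1)
under TSO → (0,0); (0,1); (1,0); (1,1); (2,0); (2,1)
under PSO → (0,0); (0,1); (1,0); (1,1); (2,0); (2,1)
target (1,0) ∈ {SC,TSO,PSO}

SC:yes TSO:yes PSO:yes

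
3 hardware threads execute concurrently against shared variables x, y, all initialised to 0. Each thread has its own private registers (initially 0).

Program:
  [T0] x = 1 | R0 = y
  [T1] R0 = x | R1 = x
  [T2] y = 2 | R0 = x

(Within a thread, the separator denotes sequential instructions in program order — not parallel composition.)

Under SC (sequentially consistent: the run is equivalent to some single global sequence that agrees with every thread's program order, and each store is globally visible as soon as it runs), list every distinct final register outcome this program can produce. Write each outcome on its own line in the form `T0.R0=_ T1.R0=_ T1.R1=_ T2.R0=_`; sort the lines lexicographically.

outcome vector order: (T0.R0,T1.R0,T1.R1,T2.R0)
|SC outcomes| = 9

T0.R0=0 T1.R0=0 T1.R1=0 T2.R0=1
T0.R0=0 T1.R0=0 T1.R1=1 T2.R0=1
T0.R0=0 T1.R0=1 T1.R1=1 T2.R0=1
T0.R0=2 T1.R0=0 T1.R1=0 T2.R0=0
T0.R0=2 T1.R0=0 T1.R1=0 T2.R0=1
T0.R0=2 T1.R0=0 T1.R1=1 T2.R0=0
T0.R0=2 T1.R0=0 T1.R1=1 T2.R0=1
T0.R0=2 T1.R0=1 T1.R1=1 T2.R0=0
T0.R0=2 T1.R0=1 T1.R1=1 T2.R0=1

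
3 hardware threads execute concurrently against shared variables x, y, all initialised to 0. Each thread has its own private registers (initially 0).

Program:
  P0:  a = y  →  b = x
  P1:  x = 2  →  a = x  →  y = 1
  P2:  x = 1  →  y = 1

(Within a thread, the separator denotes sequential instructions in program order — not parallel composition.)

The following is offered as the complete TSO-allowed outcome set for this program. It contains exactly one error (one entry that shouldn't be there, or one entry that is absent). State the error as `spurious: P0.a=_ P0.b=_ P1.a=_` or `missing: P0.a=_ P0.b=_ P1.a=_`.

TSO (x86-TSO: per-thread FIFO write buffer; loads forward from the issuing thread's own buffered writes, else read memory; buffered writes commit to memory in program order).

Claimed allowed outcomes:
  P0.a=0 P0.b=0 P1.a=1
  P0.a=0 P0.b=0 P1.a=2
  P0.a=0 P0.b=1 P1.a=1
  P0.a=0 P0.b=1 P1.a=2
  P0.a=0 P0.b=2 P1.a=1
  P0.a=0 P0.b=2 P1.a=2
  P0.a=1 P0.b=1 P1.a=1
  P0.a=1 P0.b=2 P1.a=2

outcome vector order: (P0.a,P0.b,P1.a)
under TSO → <0 0 1>; <0 0 2>; <0 1 1>; <0 1 2>; <0 2 1>; <0 2 2>; <1 1 1>; <1 1 2>; <1 2 2>
TSO∖claimed = {<1 1 2>}

missing: P0.a=1 P0.b=1 P1.a=2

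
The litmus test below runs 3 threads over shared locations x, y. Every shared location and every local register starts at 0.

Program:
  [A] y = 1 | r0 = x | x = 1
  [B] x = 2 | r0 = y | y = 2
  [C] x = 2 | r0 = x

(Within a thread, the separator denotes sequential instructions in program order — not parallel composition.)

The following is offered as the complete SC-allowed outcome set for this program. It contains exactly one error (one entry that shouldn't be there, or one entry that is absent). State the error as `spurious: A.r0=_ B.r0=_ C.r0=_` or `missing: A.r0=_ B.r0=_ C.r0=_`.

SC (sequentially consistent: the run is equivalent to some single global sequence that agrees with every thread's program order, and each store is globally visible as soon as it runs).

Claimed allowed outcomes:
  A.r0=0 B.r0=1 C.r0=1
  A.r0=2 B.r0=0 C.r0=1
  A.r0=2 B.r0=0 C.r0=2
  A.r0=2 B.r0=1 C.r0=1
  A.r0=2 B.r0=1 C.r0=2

outcome vector order: (A.r0,B.r0,C.r0)
SC: 6 outcomes — {(0,1,1), (0,1,2), (2,0,1), (2,0,2), (2,1,1), (2,1,2)}
SC∖claimed = {(0,1,2)}

missing: A.r0=0 B.r0=1 C.r0=2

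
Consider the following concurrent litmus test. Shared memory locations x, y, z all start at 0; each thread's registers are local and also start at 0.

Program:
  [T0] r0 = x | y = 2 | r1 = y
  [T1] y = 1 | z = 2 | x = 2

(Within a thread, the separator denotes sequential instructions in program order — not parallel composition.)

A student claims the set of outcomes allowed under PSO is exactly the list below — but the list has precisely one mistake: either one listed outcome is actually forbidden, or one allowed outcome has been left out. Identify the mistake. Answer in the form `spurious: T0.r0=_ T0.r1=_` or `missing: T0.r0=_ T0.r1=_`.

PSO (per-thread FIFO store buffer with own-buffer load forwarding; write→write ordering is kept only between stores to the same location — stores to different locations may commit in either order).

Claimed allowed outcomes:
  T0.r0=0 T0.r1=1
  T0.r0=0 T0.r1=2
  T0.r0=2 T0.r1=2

outcome vector order: (T0.r0,T0.r1)
PSO: 4 outcomes — {0/1, 0/2, 2/1, 2/2}
PSO∖claimed = {2/1}

missing: T0.r0=2 T0.r1=1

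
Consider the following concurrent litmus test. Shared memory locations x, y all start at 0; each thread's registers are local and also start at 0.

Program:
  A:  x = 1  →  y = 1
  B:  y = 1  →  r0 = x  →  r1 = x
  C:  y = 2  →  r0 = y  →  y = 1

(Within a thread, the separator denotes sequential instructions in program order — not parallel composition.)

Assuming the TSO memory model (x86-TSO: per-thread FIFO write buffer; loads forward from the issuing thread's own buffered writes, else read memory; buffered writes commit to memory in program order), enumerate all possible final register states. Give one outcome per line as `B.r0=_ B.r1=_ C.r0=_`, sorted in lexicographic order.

B.r0=0 B.r1=0 C.r0=1
B.r0=0 B.r1=0 C.r0=2
B.r0=0 B.r1=1 C.r0=1
B.r0=0 B.r1=1 C.r0=2
B.r0=1 B.r1=1 C.r0=1
B.r0=1 B.r1=1 C.r0=2

outcome vector order: (B.r0,B.r1,C.r0)
|TSO outcomes| = 6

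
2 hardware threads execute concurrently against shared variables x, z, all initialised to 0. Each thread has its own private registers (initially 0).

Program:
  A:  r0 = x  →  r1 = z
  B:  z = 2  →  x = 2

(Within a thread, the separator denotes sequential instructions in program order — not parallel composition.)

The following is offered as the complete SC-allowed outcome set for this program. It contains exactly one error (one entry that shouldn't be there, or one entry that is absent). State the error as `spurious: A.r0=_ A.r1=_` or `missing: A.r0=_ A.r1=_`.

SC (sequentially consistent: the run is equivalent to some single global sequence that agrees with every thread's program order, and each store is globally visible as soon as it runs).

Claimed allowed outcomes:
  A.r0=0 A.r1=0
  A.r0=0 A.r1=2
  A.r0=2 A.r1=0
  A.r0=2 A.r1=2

outcome vector order: (A.r0,A.r1)
under SC → 0/0; 0/2; 2/2
claimed∖SC = {2/0}

spurious: A.r0=2 A.r1=0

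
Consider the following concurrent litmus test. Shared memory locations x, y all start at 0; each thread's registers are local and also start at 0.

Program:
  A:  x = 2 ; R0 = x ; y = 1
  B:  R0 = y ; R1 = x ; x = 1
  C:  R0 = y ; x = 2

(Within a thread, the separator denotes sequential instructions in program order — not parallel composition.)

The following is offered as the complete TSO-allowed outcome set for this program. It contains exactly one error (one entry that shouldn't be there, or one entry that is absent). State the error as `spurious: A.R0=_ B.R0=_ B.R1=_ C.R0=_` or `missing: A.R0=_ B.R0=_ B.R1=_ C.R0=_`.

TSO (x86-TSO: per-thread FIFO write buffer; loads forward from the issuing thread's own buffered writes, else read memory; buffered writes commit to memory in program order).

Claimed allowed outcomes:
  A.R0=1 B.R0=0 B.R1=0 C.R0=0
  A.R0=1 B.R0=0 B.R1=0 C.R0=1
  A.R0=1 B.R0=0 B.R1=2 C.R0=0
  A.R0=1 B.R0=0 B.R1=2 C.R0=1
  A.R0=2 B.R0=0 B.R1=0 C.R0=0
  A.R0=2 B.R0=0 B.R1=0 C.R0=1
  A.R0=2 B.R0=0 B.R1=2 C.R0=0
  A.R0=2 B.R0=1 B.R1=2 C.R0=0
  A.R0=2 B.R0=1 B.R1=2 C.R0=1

missing: A.R0=2 B.R0=0 B.R1=2 C.R0=1

outcome vector order: (A.R0,B.R0,B.R1,C.R0)
[TSO] allowed = {(1,0,0,0) (1,0,0,1) (1,0,2,0) (1,0,2,1) (2,0,0,0) (2,0,0,1) (2,0,2,0) (2,0,2,1) (2,1,2,0) (2,1,2,1)}
TSO∖claimed = {(2,0,2,1)}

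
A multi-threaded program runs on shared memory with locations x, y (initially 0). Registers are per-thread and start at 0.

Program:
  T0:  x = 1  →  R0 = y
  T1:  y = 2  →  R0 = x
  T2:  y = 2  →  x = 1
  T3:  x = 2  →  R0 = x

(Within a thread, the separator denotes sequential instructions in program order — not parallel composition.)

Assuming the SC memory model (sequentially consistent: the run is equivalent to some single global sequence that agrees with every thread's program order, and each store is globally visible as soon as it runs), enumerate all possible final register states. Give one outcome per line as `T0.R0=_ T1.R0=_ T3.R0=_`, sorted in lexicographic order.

outcome vector order: (T0.R0,T1.R0,T3.R0)
|SC outcomes| = 10

T0.R0=0 T1.R0=1 T3.R0=1
T0.R0=0 T1.R0=1 T3.R0=2
T0.R0=0 T1.R0=2 T3.R0=1
T0.R0=0 T1.R0=2 T3.R0=2
T0.R0=2 T1.R0=0 T3.R0=1
T0.R0=2 T1.R0=0 T3.R0=2
T0.R0=2 T1.R0=1 T3.R0=1
T0.R0=2 T1.R0=1 T3.R0=2
T0.R0=2 T1.R0=2 T3.R0=1
T0.R0=2 T1.R0=2 T3.R0=2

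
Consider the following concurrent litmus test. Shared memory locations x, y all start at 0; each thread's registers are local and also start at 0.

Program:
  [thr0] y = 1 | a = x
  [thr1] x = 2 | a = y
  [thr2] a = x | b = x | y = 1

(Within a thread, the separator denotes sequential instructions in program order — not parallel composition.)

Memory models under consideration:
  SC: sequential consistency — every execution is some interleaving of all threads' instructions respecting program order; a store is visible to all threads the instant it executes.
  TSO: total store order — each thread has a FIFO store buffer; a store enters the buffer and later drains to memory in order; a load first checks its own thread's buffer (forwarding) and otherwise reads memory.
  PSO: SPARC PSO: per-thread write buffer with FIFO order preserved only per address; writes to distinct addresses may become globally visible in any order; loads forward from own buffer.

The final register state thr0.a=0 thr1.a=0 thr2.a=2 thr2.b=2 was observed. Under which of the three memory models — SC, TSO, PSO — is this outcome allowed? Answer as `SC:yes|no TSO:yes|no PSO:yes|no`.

outcome vector order: (thr0.a,thr1.a,thr2.a,thr2.b)
SC (9): <0 1 0 0>; <0 1 0 2>; <0 1 2 2>; <2 0 0 0>; <2 0 0 2>; <2 0 2 2>; <2 1 0 0>; <2 1 0 2>; <2 1 2 2>
TSO (12): <0 0 0 0>; <0 0 0 2>; <0 0 2 2>; <0 1 0 0>; <0 1 0 2>; <0 1 2 2>; <2 0 0 0>; <2 0 0 2>; <2 0 2 2>; <2 1 0 0>; <2 1 0 2>; <2 1 2 2>
PSO (12): <0 0 0 0>; <0 0 0 2>; <0 0 2 2>; <0 1 0 0>; <0 1 0 2>; <0 1 2 2>; <2 0 0 0>; <2 0 0 2>; <2 0 2 2>; <2 1 0 0>; <2 1 0 2>; <2 1 2 2>
target <0 0 2 2> ∈ {TSO,PSO}

SC:no TSO:yes PSO:yes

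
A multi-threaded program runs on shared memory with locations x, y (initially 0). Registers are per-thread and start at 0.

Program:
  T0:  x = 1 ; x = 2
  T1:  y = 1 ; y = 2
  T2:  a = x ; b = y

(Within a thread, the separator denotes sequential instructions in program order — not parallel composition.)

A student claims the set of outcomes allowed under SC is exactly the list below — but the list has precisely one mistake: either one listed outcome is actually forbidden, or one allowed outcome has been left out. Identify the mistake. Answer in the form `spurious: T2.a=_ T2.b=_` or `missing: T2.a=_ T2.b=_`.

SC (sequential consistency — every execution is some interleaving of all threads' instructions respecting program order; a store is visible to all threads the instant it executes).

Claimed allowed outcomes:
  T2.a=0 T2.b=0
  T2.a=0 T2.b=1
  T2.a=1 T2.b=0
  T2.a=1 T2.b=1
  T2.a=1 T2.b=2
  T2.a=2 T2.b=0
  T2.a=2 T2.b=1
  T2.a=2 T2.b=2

missing: T2.a=0 T2.b=2

outcome vector order: (T2.a,T2.b)
[SC] allowed = {(0,0) (0,1) (0,2) (1,0) (1,1) (1,2) (2,0) (2,1) (2,2)}
SC∖claimed = {(0,2)}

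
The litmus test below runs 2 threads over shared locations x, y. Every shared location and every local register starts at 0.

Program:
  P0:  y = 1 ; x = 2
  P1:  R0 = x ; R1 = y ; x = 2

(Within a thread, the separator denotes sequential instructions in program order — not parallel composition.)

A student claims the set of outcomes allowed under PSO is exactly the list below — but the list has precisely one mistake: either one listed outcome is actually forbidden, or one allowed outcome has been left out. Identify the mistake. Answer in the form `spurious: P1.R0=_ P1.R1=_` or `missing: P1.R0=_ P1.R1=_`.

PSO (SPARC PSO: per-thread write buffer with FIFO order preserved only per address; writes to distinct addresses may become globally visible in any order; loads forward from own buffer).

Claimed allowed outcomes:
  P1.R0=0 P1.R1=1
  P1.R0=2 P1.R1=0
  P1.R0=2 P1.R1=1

outcome vector order: (P1.R0,P1.R1)
PSO (4): 0/0; 0/1; 2/0; 2/1
PSO∖claimed = {0/0}

missing: P1.R0=0 P1.R1=0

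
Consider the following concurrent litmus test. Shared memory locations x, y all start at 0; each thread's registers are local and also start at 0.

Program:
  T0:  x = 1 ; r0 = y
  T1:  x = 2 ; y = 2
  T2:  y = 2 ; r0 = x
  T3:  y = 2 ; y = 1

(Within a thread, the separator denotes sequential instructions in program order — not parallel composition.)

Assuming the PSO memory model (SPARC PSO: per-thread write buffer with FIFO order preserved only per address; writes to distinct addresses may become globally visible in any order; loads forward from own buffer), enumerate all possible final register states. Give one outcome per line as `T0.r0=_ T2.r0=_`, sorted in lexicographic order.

T0.r0=0 T2.r0=0
T0.r0=0 T2.r0=1
T0.r0=0 T2.r0=2
T0.r0=1 T2.r0=0
T0.r0=1 T2.r0=1
T0.r0=1 T2.r0=2
T0.r0=2 T2.r0=0
T0.r0=2 T2.r0=1
T0.r0=2 T2.r0=2

outcome vector order: (T0.r0,T2.r0)
|PSO outcomes| = 9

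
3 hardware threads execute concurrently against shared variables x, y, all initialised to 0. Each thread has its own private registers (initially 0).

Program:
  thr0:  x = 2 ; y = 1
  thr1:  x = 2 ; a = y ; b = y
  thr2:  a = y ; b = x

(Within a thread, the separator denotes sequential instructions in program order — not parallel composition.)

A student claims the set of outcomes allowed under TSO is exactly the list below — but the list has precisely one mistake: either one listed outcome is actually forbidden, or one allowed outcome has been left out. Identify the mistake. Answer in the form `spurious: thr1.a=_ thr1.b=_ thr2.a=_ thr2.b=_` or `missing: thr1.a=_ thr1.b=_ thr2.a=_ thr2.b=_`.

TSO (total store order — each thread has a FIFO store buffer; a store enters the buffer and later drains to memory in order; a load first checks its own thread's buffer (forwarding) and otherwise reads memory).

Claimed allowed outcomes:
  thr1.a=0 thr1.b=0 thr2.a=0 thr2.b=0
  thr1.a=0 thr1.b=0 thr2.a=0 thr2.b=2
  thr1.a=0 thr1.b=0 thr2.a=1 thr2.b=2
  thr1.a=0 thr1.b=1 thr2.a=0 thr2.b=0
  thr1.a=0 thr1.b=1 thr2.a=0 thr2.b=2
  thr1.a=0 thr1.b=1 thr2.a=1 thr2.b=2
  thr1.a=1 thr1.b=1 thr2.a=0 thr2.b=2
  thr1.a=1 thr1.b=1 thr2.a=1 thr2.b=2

missing: thr1.a=1 thr1.b=1 thr2.a=0 thr2.b=0

outcome vector order: (thr1.a,thr1.b,thr2.a,thr2.b)
TSO: 9 outcomes — {<0 0 0 0>, <0 0 0 2>, <0 0 1 2>, <0 1 0 0>, <0 1 0 2>, <0 1 1 2>, <1 1 0 0>, <1 1 0 2>, <1 1 1 2>}
TSO∖claimed = {<1 1 0 0>}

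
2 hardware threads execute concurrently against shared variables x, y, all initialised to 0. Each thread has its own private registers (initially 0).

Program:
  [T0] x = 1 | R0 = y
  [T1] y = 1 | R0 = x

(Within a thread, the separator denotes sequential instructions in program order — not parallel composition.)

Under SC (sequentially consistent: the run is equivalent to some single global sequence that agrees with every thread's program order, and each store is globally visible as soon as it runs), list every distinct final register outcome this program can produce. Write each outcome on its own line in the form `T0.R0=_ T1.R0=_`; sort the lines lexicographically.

T0.R0=0 T1.R0=1
T0.R0=1 T1.R0=0
T0.R0=1 T1.R0=1

outcome vector order: (T0.R0,T1.R0)
|SC outcomes| = 3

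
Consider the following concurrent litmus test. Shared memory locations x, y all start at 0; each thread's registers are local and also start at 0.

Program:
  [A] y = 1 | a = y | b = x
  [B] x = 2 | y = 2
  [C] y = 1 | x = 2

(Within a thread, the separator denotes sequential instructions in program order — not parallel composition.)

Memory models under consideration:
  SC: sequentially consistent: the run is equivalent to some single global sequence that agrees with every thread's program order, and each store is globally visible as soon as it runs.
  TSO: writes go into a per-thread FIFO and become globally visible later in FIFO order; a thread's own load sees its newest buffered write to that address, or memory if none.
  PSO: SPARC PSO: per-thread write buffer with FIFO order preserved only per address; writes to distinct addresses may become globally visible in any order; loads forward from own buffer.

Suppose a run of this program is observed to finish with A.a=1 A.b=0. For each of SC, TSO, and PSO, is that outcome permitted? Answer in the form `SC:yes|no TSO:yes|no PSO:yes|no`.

outcome vector order: (A.a,A.b)
under SC → 1/0, 1/2, 2/2
under TSO → 1/0, 1/2, 2/2
under PSO → 1/0, 1/2, 2/0, 2/2
target 1/0 ∈ {SC,TSO,PSO}

SC:yes TSO:yes PSO:yes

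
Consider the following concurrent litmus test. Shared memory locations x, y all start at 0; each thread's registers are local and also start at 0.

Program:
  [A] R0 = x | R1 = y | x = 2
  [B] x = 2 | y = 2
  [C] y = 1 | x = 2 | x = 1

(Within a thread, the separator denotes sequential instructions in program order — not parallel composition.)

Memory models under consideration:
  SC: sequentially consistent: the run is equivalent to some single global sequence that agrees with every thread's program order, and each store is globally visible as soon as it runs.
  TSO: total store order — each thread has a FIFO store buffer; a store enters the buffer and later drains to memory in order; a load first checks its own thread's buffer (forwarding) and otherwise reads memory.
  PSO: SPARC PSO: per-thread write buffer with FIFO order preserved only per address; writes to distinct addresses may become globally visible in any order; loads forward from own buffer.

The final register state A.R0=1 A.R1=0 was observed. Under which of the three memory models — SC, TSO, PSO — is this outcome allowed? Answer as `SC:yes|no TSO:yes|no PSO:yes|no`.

SC:no TSO:no PSO:yes

outcome vector order: (A.R0,A.R1)
SC (8): 00 01 02 11 12 20 21 22
TSO (8): 00 01 02 11 12 20 21 22
PSO (9): 00 01 02 10 11 12 20 21 22
target 10 ∈ {PSO}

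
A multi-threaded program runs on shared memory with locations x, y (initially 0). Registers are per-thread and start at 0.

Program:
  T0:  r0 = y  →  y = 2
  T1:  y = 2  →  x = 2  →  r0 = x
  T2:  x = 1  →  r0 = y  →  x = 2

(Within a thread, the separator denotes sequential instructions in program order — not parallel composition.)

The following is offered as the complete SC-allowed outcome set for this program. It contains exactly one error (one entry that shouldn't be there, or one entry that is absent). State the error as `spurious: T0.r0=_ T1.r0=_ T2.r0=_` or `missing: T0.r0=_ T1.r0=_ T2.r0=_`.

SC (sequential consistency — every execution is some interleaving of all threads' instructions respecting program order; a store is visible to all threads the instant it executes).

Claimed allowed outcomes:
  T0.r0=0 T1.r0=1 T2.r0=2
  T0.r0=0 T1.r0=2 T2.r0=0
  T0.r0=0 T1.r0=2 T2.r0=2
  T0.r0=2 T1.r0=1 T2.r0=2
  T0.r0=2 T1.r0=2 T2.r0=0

outcome vector order: (T0.r0,T1.r0,T2.r0)
SC (6): (0,1,2), (0,2,0), (0,2,2), (2,1,2), (2,2,0), (2,2,2)
SC∖claimed = {(2,2,2)}

missing: T0.r0=2 T1.r0=2 T2.r0=2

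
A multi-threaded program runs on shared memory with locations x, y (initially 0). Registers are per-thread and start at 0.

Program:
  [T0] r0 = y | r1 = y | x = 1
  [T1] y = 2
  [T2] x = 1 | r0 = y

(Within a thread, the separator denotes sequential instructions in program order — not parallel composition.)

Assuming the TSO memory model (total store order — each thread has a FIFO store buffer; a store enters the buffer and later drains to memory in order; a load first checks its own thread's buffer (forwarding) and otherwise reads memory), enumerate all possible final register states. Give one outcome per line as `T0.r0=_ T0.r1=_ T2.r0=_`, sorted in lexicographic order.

outcome vector order: (T0.r0,T0.r1,T2.r0)
|TSO outcomes| = 6

T0.r0=0 T0.r1=0 T2.r0=0
T0.r0=0 T0.r1=0 T2.r0=2
T0.r0=0 T0.r1=2 T2.r0=0
T0.r0=0 T0.r1=2 T2.r0=2
T0.r0=2 T0.r1=2 T2.r0=0
T0.r0=2 T0.r1=2 T2.r0=2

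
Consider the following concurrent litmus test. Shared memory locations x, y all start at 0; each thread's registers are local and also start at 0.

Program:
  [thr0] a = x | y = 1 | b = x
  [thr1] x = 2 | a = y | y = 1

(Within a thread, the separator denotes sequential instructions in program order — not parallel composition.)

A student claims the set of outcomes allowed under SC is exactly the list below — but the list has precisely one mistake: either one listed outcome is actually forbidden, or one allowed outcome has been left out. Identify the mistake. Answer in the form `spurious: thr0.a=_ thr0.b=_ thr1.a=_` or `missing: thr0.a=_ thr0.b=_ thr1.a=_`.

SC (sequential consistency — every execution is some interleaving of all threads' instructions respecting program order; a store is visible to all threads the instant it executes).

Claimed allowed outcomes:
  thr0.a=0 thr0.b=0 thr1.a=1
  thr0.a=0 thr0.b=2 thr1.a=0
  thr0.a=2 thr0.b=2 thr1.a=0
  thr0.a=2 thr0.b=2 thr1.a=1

outcome vector order: (thr0.a,thr0.b,thr1.a)
under SC → <0 0 1>, <0 2 0>, <0 2 1>, <2 2 0>, <2 2 1>
SC∖claimed = {<0 2 1>}

missing: thr0.a=0 thr0.b=2 thr1.a=1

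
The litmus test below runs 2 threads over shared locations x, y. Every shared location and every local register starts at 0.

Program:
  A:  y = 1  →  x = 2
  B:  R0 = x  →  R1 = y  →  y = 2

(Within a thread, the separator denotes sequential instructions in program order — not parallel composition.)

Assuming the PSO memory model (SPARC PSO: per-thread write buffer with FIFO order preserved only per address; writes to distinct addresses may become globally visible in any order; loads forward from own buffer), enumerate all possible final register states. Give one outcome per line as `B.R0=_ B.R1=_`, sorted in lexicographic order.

outcome vector order: (B.R0,B.R1)
|PSO outcomes| = 4

B.R0=0 B.R1=0
B.R0=0 B.R1=1
B.R0=2 B.R1=0
B.R0=2 B.R1=1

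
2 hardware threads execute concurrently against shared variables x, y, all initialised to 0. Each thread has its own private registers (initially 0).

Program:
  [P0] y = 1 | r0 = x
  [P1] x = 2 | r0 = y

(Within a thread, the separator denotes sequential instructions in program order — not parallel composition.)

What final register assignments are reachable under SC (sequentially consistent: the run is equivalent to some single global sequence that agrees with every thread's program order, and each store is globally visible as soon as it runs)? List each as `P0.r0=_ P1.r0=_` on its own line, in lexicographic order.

P0.r0=0 P1.r0=1
P0.r0=2 P1.r0=0
P0.r0=2 P1.r0=1

outcome vector order: (P0.r0,P1.r0)
|SC outcomes| = 3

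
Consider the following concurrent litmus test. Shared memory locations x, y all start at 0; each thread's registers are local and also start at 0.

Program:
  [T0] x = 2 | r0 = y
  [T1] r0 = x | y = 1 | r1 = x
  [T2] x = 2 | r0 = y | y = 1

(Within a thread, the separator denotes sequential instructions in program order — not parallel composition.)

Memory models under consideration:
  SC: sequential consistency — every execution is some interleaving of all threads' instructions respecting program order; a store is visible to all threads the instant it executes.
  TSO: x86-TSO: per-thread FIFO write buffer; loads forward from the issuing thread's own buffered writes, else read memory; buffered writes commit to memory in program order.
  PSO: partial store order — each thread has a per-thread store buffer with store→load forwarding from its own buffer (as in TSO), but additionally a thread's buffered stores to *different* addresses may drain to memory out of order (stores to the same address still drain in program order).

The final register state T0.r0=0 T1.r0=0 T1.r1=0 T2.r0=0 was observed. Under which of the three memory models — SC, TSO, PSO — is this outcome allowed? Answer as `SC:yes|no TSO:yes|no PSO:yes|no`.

outcome vector order: (T0.r0,T1.r0,T1.r1,T2.r0)
under SC → (0,0,2,0), (0,0,2,1), (0,2,2,0), (0,2,2,1), (1,0,0,1), (1,0,2,0), (1,0,2,1), (1,2,2,0), (1,2,2,1)
under TSO → (0,0,0,0), (0,0,0,1), (0,0,2,0), (0,0,2,1), (0,2,2,0), (0,2,2,1), (1,0,0,0), (1,0,0,1), (1,0,2,0), (1,0,2,1), (1,2,2,0), (1,2,2,1)
under PSO → (0,0,0,0), (0,0,0,1), (0,0,2,0), (0,0,2,1), (0,2,2,0), (0,2,2,1), (1,0,0,0), (1,0,0,1), (1,0,2,0), (1,0,2,1), (1,2,2,0), (1,2,2,1)
target (0,0,0,0) ∈ {TSO,PSO}

SC:no TSO:yes PSO:yes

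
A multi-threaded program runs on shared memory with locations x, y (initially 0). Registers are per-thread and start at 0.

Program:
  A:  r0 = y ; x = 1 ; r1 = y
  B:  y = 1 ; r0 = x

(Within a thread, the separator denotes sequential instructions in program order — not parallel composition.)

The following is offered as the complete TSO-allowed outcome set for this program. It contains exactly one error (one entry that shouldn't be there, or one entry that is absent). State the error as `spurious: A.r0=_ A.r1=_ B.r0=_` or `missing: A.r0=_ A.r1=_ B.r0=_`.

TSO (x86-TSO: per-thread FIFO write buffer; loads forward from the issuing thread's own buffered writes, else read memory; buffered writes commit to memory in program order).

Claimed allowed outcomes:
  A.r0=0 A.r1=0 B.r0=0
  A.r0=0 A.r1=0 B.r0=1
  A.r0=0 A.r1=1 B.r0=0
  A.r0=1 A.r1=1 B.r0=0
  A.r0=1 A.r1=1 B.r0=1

outcome vector order: (A.r0,A.r1,B.r0)
TSO (6): (0,0,0); (0,0,1); (0,1,0); (0,1,1); (1,1,0); (1,1,1)
TSO∖claimed = {(0,1,1)}

missing: A.r0=0 A.r1=1 B.r0=1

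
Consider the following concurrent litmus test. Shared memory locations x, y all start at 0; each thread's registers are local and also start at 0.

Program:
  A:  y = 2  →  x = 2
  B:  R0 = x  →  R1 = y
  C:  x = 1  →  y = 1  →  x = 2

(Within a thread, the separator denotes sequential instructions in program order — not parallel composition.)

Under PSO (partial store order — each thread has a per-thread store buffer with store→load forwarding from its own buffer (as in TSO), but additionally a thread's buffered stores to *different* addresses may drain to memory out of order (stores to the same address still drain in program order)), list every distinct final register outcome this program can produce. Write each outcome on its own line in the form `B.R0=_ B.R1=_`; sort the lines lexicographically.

outcome vector order: (B.R0,B.R1)
|PSO outcomes| = 9

B.R0=0 B.R1=0
B.R0=0 B.R1=1
B.R0=0 B.R1=2
B.R0=1 B.R1=0
B.R0=1 B.R1=1
B.R0=1 B.R1=2
B.R0=2 B.R1=0
B.R0=2 B.R1=1
B.R0=2 B.R1=2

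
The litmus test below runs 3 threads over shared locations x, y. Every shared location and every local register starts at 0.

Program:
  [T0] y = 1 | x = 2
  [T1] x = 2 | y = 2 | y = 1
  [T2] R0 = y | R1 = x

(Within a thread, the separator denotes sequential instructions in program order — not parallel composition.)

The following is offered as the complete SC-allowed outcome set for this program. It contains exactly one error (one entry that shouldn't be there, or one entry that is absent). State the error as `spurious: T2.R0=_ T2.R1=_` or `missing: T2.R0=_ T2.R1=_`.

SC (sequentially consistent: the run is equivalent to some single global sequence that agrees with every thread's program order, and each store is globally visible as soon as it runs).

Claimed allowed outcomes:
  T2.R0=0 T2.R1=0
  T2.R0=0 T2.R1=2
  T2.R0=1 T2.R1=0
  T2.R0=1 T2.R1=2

missing: T2.R0=2 T2.R1=2

outcome vector order: (T2.R0,T2.R1)
SC: 5 outcomes — {0/0; 0/2; 1/0; 1/2; 2/2}
SC∖claimed = {2/2}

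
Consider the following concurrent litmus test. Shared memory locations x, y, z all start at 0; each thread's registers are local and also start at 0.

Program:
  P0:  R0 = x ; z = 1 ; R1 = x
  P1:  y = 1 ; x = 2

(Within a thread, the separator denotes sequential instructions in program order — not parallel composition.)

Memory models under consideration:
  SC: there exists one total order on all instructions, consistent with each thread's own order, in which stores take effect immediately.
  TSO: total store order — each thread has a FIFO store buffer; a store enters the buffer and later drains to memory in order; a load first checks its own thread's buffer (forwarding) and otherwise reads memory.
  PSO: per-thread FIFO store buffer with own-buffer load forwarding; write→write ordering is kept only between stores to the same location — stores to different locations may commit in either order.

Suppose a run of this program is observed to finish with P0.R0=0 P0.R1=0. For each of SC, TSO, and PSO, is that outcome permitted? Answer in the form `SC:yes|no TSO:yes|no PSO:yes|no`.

SC:yes TSO:yes PSO:yes

outcome vector order: (P0.R0,P0.R1)
[SC] allowed = {<0 0>, <0 2>, <2 2>}
[TSO] allowed = {<0 0>, <0 2>, <2 2>}
[PSO] allowed = {<0 0>, <0 2>, <2 2>}
target <0 0> ∈ {SC,TSO,PSO}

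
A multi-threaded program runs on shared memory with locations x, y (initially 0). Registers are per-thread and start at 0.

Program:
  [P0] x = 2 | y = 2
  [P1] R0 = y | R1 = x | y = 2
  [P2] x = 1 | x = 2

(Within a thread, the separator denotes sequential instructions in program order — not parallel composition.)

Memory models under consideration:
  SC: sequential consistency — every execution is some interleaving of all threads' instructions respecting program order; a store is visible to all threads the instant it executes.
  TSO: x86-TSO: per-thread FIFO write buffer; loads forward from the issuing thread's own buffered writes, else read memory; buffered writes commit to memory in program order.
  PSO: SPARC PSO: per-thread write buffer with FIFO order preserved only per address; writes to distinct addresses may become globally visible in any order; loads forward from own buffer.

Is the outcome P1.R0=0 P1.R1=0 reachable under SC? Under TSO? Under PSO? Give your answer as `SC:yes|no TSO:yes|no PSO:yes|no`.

outcome vector order: (P1.R0,P1.R1)
[SC] allowed = {0/0, 0/1, 0/2, 2/1, 2/2}
[TSO] allowed = {0/0, 0/1, 0/2, 2/1, 2/2}
[PSO] allowed = {0/0, 0/1, 0/2, 2/0, 2/1, 2/2}
target 0/0 ∈ {SC,TSO,PSO}

SC:yes TSO:yes PSO:yes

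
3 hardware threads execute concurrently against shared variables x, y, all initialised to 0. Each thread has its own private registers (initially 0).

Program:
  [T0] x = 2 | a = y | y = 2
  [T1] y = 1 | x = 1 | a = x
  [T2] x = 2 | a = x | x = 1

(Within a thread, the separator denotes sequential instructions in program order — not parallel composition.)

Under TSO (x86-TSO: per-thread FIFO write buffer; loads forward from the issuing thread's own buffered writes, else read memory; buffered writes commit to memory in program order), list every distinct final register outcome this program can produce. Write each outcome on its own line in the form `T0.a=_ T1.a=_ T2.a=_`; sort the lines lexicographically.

T0.a=0 T1.a=1 T2.a=1
T0.a=0 T1.a=1 T2.a=2
T0.a=0 T1.a=2 T2.a=1
T0.a=0 T1.a=2 T2.a=2
T0.a=1 T1.a=1 T2.a=1
T0.a=1 T1.a=1 T2.a=2
T0.a=1 T1.a=2 T2.a=1
T0.a=1 T1.a=2 T2.a=2

outcome vector order: (T0.a,T1.a,T2.a)
|TSO outcomes| = 8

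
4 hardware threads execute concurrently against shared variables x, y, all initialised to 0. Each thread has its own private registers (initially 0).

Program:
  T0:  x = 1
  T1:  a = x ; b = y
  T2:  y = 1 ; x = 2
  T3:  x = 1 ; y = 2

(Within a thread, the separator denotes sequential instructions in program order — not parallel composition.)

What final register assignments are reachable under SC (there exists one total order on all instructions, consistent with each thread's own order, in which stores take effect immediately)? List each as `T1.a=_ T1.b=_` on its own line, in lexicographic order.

T1.a=0 T1.b=0
T1.a=0 T1.b=1
T1.a=0 T1.b=2
T1.a=1 T1.b=0
T1.a=1 T1.b=1
T1.a=1 T1.b=2
T1.a=2 T1.b=1
T1.a=2 T1.b=2

outcome vector order: (T1.a,T1.b)
|SC outcomes| = 8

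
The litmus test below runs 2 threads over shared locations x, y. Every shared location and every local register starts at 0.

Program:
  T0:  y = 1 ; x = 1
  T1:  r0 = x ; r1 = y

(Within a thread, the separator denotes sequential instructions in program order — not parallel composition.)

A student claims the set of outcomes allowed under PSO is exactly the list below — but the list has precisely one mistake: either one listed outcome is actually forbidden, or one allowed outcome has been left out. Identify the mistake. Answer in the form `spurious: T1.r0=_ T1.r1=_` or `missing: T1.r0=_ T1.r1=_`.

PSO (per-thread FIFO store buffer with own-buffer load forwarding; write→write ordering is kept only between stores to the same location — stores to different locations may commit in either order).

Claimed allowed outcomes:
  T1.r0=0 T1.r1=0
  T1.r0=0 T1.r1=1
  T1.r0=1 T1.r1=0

outcome vector order: (T1.r0,T1.r1)
under PSO → <0 0>, <0 1>, <1 0>, <1 1>
PSO∖claimed = {<1 1>}

missing: T1.r0=1 T1.r1=1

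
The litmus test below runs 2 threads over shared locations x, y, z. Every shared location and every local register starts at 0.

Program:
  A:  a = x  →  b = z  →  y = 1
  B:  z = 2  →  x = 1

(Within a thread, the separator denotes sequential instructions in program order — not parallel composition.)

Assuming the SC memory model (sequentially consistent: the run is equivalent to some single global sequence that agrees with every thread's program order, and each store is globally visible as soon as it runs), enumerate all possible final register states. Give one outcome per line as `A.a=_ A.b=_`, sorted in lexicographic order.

A.a=0 A.b=0
A.a=0 A.b=2
A.a=1 A.b=2

outcome vector order: (A.a,A.b)
|SC outcomes| = 3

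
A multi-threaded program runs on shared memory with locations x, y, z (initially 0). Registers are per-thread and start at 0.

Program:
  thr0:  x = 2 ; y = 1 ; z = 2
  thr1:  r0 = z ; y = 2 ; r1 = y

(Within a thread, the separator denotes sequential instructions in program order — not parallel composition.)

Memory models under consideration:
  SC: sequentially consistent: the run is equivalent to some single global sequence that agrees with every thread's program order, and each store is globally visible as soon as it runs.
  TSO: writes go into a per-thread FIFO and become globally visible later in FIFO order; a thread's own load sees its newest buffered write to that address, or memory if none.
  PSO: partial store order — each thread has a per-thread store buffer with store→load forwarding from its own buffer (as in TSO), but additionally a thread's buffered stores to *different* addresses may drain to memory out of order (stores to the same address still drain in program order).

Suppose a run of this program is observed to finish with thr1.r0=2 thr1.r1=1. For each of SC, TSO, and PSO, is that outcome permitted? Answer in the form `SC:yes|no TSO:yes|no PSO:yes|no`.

outcome vector order: (thr1.r0,thr1.r1)
[SC] allowed = {(0,1), (0,2), (2,2)}
[TSO] allowed = {(0,1), (0,2), (2,2)}
[PSO] allowed = {(0,1), (0,2), (2,1), (2,2)}
target (2,1) ∈ {PSO}

SC:no TSO:no PSO:yes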